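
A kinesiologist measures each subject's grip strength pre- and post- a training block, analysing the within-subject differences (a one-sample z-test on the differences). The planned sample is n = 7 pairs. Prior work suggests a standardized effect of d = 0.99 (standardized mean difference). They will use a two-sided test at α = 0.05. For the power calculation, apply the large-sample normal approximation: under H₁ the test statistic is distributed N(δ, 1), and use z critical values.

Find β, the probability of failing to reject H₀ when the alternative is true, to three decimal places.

β ≈ 0.255

Noncentrality parameter: δ = d·√n = 0.99 × √7 = 2.6193
Critical value for a two-sided test at α = 0.05: z_{α/2} = 1.960.
Power = Φ(δ − 1.960) + Φ(−δ − 1.960) = Φ(0.659) + Φ(-4.579) = 0.7452 + 0.0000 = 0.7452.
Type II error: β = 1 − power = 1 − 0.7452 = 0.2548.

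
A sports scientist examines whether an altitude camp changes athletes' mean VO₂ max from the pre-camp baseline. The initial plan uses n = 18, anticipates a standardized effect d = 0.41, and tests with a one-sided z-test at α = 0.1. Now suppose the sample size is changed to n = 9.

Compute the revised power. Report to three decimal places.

Power ≈ 0.479

With n = 9: δ = d·√n = 0.41 × √9 = 1.2300. Critical value z_{0.1} = 1.282.
Revised power = Φ(δ − 1.282) = Φ(-0.052) = 0.4794.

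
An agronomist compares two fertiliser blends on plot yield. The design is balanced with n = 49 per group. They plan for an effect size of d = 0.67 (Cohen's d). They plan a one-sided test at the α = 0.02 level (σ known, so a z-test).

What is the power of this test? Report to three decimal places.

Power ≈ 0.897

Noncentrality parameter: δ = d·√(n/2) = 0.67 × √(49/2) = 3.3163
One-sided α = 0.02 → critical value z_{0.02} = 2.054.
Power = P(Z > 2.054 − δ) = Φ(1.263) = 0.8966.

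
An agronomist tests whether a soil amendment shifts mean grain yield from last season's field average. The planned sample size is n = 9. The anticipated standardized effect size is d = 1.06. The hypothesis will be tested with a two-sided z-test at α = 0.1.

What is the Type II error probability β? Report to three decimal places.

β ≈ 0.062

Noncentrality parameter: δ = d·√n = 1.06 × √9 = 3.1800
Two-sided α = 0.1 → critical value z_{0.05} = 1.645.
Power = Φ(δ − 1.645) + Φ(−δ − 1.645) = Φ(1.535) + Φ(-4.825) = 0.9376 + 0.0000 = 0.9376.
Type II error: β = 1 − power = 1 − 0.9376 = 0.0624.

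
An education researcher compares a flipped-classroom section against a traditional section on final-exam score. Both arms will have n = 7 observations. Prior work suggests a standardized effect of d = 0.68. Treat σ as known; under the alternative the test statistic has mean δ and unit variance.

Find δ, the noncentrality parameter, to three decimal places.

δ = d·√(n/2) = 0.68 × √(7/2) = 1.2722

δ ≈ 1.272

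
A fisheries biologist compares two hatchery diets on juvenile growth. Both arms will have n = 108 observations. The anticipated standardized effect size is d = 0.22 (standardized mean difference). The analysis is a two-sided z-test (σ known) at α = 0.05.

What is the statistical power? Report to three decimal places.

Power ≈ 0.366

Noncentrality parameter: δ = d·√(n/2) = 0.22 × √(108/2) = 1.6167
Two-sided α = 0.05 → critical value z_{0.025} = 1.960.
Power = Φ(δ − 1.960) + Φ(−δ − 1.960) = Φ(-0.343) + Φ(-3.577) = 0.3657 + 0.0002 = 0.3659.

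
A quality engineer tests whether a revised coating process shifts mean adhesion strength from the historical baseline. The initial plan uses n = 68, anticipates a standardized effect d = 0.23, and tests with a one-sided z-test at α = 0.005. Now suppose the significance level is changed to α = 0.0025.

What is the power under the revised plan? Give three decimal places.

δ = d·√n = 0.23 × √68 = 1.8966 (unchanged). New critical value: z_{0.0025} = 2.807.
Revised power = Φ(δ − 2.807) = Φ(-0.910) = 0.1813.

Power ≈ 0.181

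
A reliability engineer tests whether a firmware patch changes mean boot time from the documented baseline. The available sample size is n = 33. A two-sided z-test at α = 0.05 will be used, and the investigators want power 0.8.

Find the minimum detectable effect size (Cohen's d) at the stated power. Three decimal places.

Required noncentrality: δ = z_{0.025} + z_{0.20} = 1.960 + 0.842 = 2.802.
(The second rejection-region term Φ(−δ − z_{α/2}) is negligible and dropped.)
δ = d·√n ⇒ d = δ/√n = 2.802/√33 = 0.4877.

d ≈ 0.488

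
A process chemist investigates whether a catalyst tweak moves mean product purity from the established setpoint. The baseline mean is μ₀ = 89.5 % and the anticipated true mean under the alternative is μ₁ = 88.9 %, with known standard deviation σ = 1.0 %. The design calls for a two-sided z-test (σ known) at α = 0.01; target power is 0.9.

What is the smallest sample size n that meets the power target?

Standardized effect: d = |μ₁ − μ₀| / σ = |88.9 − 89.5| / 1.0 = 0.6000
Set Φ(δ − 2.576) = 0.9; then δ − 2.576 = Φ⁻¹(0.9) = 1.282, giving δ = 3.857.
(For δ > 0 the lower-tail rejection region contributes negligibly to power, so the one-term inversion is standard.)
δ = d·√n ⇒ n = (δ/d)² = (3.857 / 0.6000)² = 41.33.
Round up to the next whole unit.

n = 42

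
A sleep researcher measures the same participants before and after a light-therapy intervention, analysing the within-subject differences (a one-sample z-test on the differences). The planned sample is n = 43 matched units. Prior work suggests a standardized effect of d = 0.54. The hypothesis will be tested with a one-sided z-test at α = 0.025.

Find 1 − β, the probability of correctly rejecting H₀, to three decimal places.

Power ≈ 0.943

Noncentrality parameter: δ = d·√n = 0.54 × √43 = 3.5410
Critical value for a one-sided test at α = 0.025: z_α = 1.960.
Power = P(Z > 1.960 − δ) = Φ(1.581) = 0.9431.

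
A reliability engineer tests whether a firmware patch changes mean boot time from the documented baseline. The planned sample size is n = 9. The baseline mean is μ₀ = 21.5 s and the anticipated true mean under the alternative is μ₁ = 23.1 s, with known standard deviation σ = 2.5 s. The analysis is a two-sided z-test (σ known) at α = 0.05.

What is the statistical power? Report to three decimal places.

Power ≈ 0.484

Standardized effect: d = |μ₁ − μ₀| / σ = |23.1 − 21.5| / 2.5 = 0.6400
Noncentrality parameter: δ = d·√n = 0.6400 × √9 = 1.9200
Critical value for a two-sided test at α = 0.05: z_{α/2} = 1.960.
Power = Φ(δ − 1.960) + Φ(−δ − 1.960) = Φ(-0.040) + Φ(-3.880) = 0.4841 + 0.0001 = 0.4841.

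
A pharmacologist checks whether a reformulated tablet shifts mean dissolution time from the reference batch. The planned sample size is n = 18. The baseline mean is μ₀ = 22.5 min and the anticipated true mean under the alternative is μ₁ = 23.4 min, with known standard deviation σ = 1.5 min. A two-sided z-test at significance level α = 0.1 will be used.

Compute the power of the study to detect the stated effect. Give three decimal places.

Standardized effect: d = |μ₁ − μ₀| / σ = |23.4 − 22.5| / 1.5 = 0.6000
Noncentrality parameter: δ = d·√n = 0.6000 × √18 = 2.5456
Two-sided α = 0.1 → critical value z_{0.05} = 1.645.
Power = Φ(δ − 1.645) + Φ(−δ − 1.645) = Φ(0.901) + Φ(-4.190) = 0.8161 + 0.0000 = 0.8161.

Power ≈ 0.816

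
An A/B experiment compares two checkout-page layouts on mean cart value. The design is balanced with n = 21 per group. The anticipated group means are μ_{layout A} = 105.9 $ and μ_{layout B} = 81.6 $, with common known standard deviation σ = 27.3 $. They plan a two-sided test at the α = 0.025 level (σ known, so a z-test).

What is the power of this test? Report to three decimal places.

Standardized effect: d = |μ_{layout A} − μ_{layout B}| / σ = |105.9 − 81.6| / 27.3 = 0.8901
Noncentrality parameter: δ = d·√(n/2) = 0.8901 × √(21/2) = 2.8843
Critical value for a two-sided test at α = 0.025: z_{α/2} = 2.241.
Power = Φ(δ − 2.241) + Φ(−δ − 2.241) = Φ(0.643) + Φ(-5.126) = 0.7398 + 0.0000 = 0.7399.

Power ≈ 0.740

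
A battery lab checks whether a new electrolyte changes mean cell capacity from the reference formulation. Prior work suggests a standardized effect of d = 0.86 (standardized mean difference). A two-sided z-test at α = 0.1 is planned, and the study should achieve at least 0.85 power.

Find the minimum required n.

For power 0.85 need Φ(δ − z_{0.05}) = 0.85, so δ = z_{0.05} + z_{0.15} = 1.645 + 1.036 = 2.681.
(For δ > 0 the lower-tail rejection region contributes negligibly to power, so the one-term inversion is standard.)
δ = d·√n ⇒ n = (δ/d)² = (2.681 / 0.86)² = 9.72.
Round up to the next whole unit.

n = 10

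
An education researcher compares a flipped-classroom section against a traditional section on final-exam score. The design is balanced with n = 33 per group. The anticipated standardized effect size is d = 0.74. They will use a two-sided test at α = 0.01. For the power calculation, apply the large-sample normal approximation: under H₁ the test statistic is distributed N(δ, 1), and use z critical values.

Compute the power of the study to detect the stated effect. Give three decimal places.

Power ≈ 0.666

Noncentrality parameter: δ = d·√(n/2) = 0.74 × √(33/2) = 3.0059
Two-sided α = 0.01 → critical value z_{0.005} = 2.576.
Power = Φ(δ − 2.576) + Φ(−δ − 2.576) = Φ(0.430) + Φ(-5.582) = 0.6664 + 0.0000 = 0.6664.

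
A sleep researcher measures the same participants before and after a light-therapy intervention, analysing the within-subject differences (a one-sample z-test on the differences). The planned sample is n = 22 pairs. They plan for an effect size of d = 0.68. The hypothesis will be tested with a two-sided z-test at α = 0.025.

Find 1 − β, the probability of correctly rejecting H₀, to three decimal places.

Power ≈ 0.828

Noncentrality parameter: δ = d·√n = 0.68 × √22 = 3.1895
Critical value for a two-sided test at α = 0.025: z_{α/2} = 2.241.
Power = Φ(δ − 2.241) + Φ(−δ − 2.241) = Φ(0.948) + Φ(-5.431) = 0.8285 + 0.0000 = 0.8285.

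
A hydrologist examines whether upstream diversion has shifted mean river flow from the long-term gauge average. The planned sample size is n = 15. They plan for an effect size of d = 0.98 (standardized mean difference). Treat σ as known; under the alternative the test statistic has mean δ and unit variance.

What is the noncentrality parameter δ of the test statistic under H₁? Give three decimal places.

δ ≈ 3.796

δ = d·√n = 0.98 × √15 = 3.7955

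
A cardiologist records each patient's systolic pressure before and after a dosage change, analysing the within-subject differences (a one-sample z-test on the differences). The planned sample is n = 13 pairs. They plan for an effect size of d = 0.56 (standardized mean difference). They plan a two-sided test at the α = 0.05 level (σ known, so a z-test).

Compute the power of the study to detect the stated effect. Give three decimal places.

Power ≈ 0.524

Noncentrality parameter: δ = d·√n = 0.56 × √13 = 2.0191
Two-sided α = 0.05 → critical value z_{0.025} = 1.960.
Power = Φ(δ − 1.960) + Φ(−δ − 1.960) = Φ(0.059) + Φ(-3.979) = 0.5236 + 0.0000 = 0.5236.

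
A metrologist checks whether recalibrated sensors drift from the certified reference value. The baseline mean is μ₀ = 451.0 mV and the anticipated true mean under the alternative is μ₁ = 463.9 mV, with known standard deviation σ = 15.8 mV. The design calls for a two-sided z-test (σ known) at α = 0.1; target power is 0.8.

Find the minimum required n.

n = 10

Standardized effect: d = |μ₁ − μ₀| / σ = |463.9 − 451.0| / 15.8 = 0.8165
Set Φ(δ − 1.645) = 0.8; then δ − 1.645 = Φ⁻¹(0.8) = 0.842, giving δ = 2.486.
(The Φ(−δ − z_{α/2}) term is vanishingly small for δ > 0 and is dropped in the standard sample-size formula.)
δ = d·√n ⇒ n = (δ/d)² = (2.486 / 0.8165)² = 9.27.
Round up to the next whole unit.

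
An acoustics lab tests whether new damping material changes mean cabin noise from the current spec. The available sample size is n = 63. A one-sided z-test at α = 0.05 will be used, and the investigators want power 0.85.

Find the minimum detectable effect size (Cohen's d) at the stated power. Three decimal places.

Need Φ(δ − 1.645) = 0.85, so δ = 1.645 + 1.036 = 2.681.
δ = d·√n ⇒ d = δ/√n = 2.681/√63 = 0.3378.

d ≈ 0.338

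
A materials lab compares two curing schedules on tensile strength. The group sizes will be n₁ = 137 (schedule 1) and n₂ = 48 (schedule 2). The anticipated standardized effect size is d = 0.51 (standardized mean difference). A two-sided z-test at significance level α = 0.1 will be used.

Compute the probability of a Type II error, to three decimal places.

Noncentrality parameter: δ = d / √(1/n₁ + 1/n₂) = 0.51 / √(1/137 + 1/48) = 3.0406
Critical value for a two-sided test at α = 0.1: z_{α/2} = 1.645.
Power = Φ(δ − 1.645) + Φ(−δ − 1.645) = Φ(1.396) + Φ(-4.685) = 0.9186 + 0.0000 = 0.9186.
Type II error: β = 1 − power = 1 − 0.9186 = 0.0814.

β ≈ 0.081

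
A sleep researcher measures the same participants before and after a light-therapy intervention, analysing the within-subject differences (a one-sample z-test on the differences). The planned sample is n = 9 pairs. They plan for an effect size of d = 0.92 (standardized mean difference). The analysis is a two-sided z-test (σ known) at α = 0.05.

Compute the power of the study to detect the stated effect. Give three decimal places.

Power ≈ 0.788

Noncentrality parameter: δ = d·√n = 0.92 × √9 = 2.7600
Two-sided α = 0.05 → critical value z_{0.025} = 1.960.
Power = Φ(δ − 1.960) + Φ(−δ − 1.960) = Φ(0.800) + Φ(-4.720) = 0.7882 + 0.0000 = 0.7882.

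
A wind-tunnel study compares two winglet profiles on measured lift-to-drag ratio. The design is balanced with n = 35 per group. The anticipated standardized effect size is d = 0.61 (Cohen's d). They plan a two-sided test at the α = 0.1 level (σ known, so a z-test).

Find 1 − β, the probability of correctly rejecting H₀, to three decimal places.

Noncentrality parameter: δ = d·√(n/2) = 0.61 × √(35/2) = 2.5518
Critical value for a two-sided test at α = 0.1: z_{α/2} = 1.645.
Power = Φ(δ − 1.645) + Φ(−δ − 1.645) = Φ(0.907) + Φ(-4.197) = 0.8178 + 0.0000 = 0.8178.

Power ≈ 0.818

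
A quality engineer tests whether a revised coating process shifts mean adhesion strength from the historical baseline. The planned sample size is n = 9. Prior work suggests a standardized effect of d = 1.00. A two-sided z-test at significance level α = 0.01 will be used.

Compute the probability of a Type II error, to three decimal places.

β ≈ 0.336

Noncentrality parameter: δ = d·√n = 1.00 × √9 = 3.0000
Critical value for a two-sided test at α = 0.01: z_{α/2} = 2.576.
Power = Φ(δ − 2.576) + Φ(−δ − 2.576) = Φ(0.424) + Φ(-5.576) = 0.6643 + 0.0000 = 0.6643.
Type II error: β = 1 − power = 1 − 0.6643 = 0.3357.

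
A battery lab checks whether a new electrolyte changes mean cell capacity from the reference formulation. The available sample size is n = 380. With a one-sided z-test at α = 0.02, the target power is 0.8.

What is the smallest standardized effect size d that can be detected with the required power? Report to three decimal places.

Need Φ(δ − 2.054) = 0.8, so δ = 2.054 + 0.842 = 2.895.
δ = d·√n ⇒ d = δ/√n = 2.895/√380 = 0.1485.

d ≈ 0.149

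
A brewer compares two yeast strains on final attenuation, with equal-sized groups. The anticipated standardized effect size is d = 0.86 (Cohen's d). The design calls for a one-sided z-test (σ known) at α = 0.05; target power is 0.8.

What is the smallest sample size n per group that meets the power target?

Set Φ(δ − 1.645) = 0.8; then δ − 1.645 = Φ⁻¹(0.8) = 0.842, giving δ = 2.486.
δ = d·√(n/2) ⇒ n = 2(δ/d)² = 2 × (2.486 / 0.86)² = 16.72.
Round up to the next whole unit.

n = 17 per group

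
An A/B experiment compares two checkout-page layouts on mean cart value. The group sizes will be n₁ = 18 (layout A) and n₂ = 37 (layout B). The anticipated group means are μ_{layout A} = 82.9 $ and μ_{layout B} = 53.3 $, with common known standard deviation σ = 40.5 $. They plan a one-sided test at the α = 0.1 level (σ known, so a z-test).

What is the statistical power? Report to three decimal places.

Power ≈ 0.896

Standardized effect: d = |μ_{layout A} − μ_{layout B}| / σ = |82.9 − 53.3| / 40.5 = 0.7309
Noncentrality parameter: δ = d / √(1/n₁ + 1/n₂) = 0.7309 / √(1/18 + 1/37) = 2.5433
One-sided α = 0.1 → critical value z_{0.1} = 1.282.
Power = Φ(δ − 1.282) = Φ(1.262) = 0.8965.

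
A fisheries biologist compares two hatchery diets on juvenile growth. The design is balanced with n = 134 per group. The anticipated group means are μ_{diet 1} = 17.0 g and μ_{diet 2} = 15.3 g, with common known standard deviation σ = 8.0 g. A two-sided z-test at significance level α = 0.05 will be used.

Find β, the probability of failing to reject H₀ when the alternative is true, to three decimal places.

Standardized effect: d = |μ_{diet 1} − μ_{diet 2}| / σ = |17.0 − 15.3| / 8.0 = 0.2125
Noncentrality parameter: δ = d·√(n/2) = 0.2125 × √(134/2) = 1.7394
Critical value for a two-sided test at α = 0.05: z_{α/2} = 1.960.
Power = Φ(δ − 1.960) + Φ(−δ − 1.960) = Φ(-0.221) + Φ(-3.699) = 0.4127 + 0.0001 = 0.4128.
Type II error: β = 1 − power = 1 − 0.4128 = 0.5872.

β ≈ 0.587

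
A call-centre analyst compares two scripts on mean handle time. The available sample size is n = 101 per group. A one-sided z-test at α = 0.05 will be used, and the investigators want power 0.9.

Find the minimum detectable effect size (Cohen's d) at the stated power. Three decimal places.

d ≈ 0.412

Need Φ(δ − 1.645) = 0.9, so δ = 1.645 + 1.282 = 2.926.
δ = d·√(n/2) ⇒ d = δ/√(n/2) = 2.926/√(101/2) = 0.4118.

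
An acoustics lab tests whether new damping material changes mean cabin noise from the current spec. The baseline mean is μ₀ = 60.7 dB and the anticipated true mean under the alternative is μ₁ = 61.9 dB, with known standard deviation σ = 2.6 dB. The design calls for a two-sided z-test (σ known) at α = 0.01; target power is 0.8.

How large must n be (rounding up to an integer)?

n = 55

Standardized effect: d = |μ₁ − μ₀| / σ = |61.9 − 60.7| / 2.6 = 0.4615
For power 0.8 need Φ(δ − z_{0.005}) = 0.8, so δ = z_{0.005} + z_{0.20} = 2.576 + 0.842 = 3.417.
(The Φ(−δ − z_{α/2}) term is vanishingly small for δ > 0 and is dropped in the standard sample-size formula.)
δ = d·√n ⇒ n = (δ/d)² = (3.417 / 0.4615)² = 54.83.
Round up to the next whole unit.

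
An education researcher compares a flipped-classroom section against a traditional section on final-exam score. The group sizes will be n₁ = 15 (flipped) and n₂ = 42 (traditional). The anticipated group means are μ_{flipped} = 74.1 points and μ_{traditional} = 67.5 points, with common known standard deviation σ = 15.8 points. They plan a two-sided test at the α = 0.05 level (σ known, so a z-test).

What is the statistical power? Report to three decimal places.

Power ≈ 0.284

Standardized effect: d = |μ_{flipped} − μ_{traditional}| / σ = |74.1 − 67.5| / 15.8 = 0.4177
Noncentrality parameter: δ = d / √(1/n₁ + 1/n₂) = 0.4177 / √(1/15 + 1/42) = 1.3887
Two-sided α = 0.05 → critical value z_{0.025} = 1.960.
Power = Φ(δ − 1.960) + Φ(−δ − 1.960) = Φ(-0.571) + Φ(-3.349) = 0.2839 + 0.0004 = 0.2843.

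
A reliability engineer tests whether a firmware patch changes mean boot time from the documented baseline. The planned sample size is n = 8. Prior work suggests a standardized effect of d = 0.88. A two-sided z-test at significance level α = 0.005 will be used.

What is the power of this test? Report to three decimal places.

Power ≈ 0.375

Noncentrality parameter: δ = d·√n = 0.88 × √8 = 2.4890
Two-sided α = 0.005 → critical value z_{0.0025} = 2.807.
Power = Φ(δ − 2.807) + Φ(−δ − 2.807) = Φ(-0.318) + Φ(-5.296) = 0.3752 + 0.0000 = 0.3752.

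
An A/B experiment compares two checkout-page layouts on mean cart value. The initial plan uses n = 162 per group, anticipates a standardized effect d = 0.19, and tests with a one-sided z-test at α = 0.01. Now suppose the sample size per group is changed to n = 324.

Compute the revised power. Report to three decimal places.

Power ≈ 0.537

With n = 324 per group: δ = d·√(n/2) = 0.19 × √(324/2) = 2.4183. Critical value z_{0.01} = 2.326.
Revised power = Φ(δ − 2.326) = Φ(0.092) = 0.5366.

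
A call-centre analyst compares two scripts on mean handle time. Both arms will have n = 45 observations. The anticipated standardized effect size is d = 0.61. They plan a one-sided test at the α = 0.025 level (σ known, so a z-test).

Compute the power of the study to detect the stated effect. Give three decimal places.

Noncentrality parameter: δ = d·√(n/2) = 0.61 × √(45/2) = 2.8935
One-sided α = 0.025 → critical value z_{0.025} = 1.960.
Power = Φ(δ − 1.960) = Φ(0.934) = 0.8247.

Power ≈ 0.825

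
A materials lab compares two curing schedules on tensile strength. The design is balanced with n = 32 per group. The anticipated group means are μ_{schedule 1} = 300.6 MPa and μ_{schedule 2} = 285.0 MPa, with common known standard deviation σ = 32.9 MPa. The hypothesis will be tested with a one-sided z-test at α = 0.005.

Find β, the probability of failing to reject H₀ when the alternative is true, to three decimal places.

Standardized effect: d = |μ_{schedule 1} − μ_{schedule 2}| / σ = |300.6 − 285.0| / 32.9 = 0.4742
Noncentrality parameter: δ = d·√(n/2) = 0.4742 × √(32/2) = 1.8967
Critical value for a one-sided test at α = 0.005: z_α = 2.576.
Power = Φ(δ − 2.576) = Φ(-0.679) = 0.2485.
Type II error: β = 1 − power = 1 − 0.2485 = 0.7515.

β ≈ 0.751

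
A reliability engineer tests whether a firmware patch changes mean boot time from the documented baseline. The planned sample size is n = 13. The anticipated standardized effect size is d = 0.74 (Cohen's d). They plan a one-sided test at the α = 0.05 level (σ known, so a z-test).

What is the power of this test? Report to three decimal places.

Power ≈ 0.847

Noncentrality parameter: δ = d·√n = 0.74 × √13 = 2.6681
One-sided α = 0.05 → critical value z_{0.05} = 1.645.
Power = Φ(δ − 1.645) = Φ(1.023) = 0.8469.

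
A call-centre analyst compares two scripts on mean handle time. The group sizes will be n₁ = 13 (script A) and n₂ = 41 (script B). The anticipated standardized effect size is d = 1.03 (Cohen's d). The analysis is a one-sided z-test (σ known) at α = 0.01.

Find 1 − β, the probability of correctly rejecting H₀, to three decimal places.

Power ≈ 0.818

Noncentrality parameter: δ = d / √(1/n₁ + 1/n₂) = 1.03 / √(1/13 + 1/41) = 3.2360
One-sided α = 0.01 → critical value z_{0.01} = 2.326.
Power = Φ(δ − 2.326) = Φ(0.910) = 0.8185.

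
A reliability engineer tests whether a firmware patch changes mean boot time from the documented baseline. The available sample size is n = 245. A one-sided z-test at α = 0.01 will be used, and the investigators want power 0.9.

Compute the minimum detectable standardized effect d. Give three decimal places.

Required noncentrality: δ = z_{0.01} + z_{0.10} = 2.326 + 1.282 = 3.608.
δ = d·√n ⇒ d = δ/√n = 3.608/√245 = 0.2305.

d ≈ 0.231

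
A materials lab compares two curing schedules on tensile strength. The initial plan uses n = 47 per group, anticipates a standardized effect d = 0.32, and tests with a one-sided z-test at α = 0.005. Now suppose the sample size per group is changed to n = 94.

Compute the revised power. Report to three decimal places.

With n = 94 per group: δ = d·√(n/2) = 0.32 × √(94/2) = 2.1938. Critical value z_{0.005} = 2.576.
Revised power = Φ(δ − 2.576) = Φ(-0.382) = 0.3512.

Power ≈ 0.351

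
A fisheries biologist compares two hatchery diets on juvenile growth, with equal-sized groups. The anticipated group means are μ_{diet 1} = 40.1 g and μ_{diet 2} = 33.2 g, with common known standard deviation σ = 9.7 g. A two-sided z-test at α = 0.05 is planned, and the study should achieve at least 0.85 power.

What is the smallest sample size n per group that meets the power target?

Standardized effect: d = |μ_{diet 1} − μ_{diet 2}| / σ = |40.1 − 33.2| / 9.7 = 0.7113
For power 0.85 need Φ(δ − z_{0.025}) = 0.85, so δ = z_{0.025} + z_{0.15} = 1.960 + 1.036 = 2.996.
(Ignoring the negligible lower-tail rejection probability gives the usual closed-form inversion.)
δ = d·√(n/2) ⇒ n = 2(δ/d)² = 2 × (2.996 / 0.7113)² = 35.49.
Rounding up, n = 36 per group.

n = 36 per group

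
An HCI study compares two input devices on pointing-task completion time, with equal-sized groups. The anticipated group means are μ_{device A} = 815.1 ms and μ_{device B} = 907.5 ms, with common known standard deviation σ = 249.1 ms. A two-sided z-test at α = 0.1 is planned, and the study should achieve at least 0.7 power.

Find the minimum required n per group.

n = 69 per group

Standardized effect: d = |μ_{device A} − μ_{device B}| / σ = |815.1 − 907.5| / 249.1 = 0.3709
Set Φ(δ − 1.645) = 0.7; then δ − 1.645 = Φ⁻¹(0.7) = 0.524, giving δ = 2.169.
(Ignoring the negligible lower-tail rejection probability gives the usual closed-form inversion.)
δ = d·√(n/2) ⇒ n = 2(δ/d)² = 2 × (2.169 / 0.3709)² = 68.40.
Round up to the next whole unit.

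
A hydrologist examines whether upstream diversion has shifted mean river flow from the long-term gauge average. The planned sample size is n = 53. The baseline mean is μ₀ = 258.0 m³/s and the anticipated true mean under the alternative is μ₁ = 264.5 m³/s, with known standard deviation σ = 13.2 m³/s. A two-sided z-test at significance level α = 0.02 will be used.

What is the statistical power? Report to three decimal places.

Standardized effect: d = |μ₁ − μ₀| / σ = |264.5 − 258.0| / 13.2 = 0.4924
Noncentrality parameter: λ = d·√n = 0.4924 × √53 = 3.5849
Critical value for a two-sided test at α = 0.02: z_{α/2} = 2.326.
Power = Φ(λ − 2.326) + Φ(−λ − 2.326) = Φ(1.259) + Φ(-5.911) = 0.8959 + 0.0000 = 0.8959.

Power ≈ 0.896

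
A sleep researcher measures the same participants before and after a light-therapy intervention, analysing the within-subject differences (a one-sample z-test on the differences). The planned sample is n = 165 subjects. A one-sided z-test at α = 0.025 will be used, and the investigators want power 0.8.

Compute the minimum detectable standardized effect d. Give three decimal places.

d ≈ 0.218

Required noncentrality: δ = z_{0.025} + z_{0.20} = 1.960 + 0.842 = 2.802.
δ = d·√n ⇒ d = δ/√n = 2.802/√165 = 0.2181.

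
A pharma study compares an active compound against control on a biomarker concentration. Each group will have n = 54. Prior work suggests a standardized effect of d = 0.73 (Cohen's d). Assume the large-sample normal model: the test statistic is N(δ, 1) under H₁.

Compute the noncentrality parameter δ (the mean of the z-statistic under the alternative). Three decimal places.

The noncentrality parameter scales effect size by the design's sample-size factor: δ = d·√(n/2) = 0.73 × √(54/2) = 3.7932

δ ≈ 3.793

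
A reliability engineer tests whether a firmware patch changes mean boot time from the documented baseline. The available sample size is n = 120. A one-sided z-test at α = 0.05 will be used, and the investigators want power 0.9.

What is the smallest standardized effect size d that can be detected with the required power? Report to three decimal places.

d ≈ 0.267

Required noncentrality: δ = z_{0.05} + z_{0.10} = 1.645 + 1.282 = 2.926.
δ = d·√n ⇒ d = δ/√n = 2.926/√120 = 0.2671.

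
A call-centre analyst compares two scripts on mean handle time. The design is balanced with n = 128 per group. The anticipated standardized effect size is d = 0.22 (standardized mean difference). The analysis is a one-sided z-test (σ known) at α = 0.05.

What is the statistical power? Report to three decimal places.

Noncentrality parameter: λ = d·√(n/2) = 0.22 × √(128/2) = 1.7600
Critical value for a one-sided test at α = 0.05: z_α = 1.645.
Power = Φ(λ − 1.645) = Φ(0.115) = 0.5458.

Power ≈ 0.546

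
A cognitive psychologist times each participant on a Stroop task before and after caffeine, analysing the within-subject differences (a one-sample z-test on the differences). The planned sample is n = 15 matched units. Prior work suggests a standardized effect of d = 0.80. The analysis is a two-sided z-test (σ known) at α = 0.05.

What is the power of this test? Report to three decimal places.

Noncentrality parameter: δ = d·√n = 0.80 × √15 = 3.0984
Critical value for a two-sided test at α = 0.05: z_{α/2} = 1.960.
Power = Φ(δ − 1.960) + Φ(−δ − 1.960) = Φ(1.138) + Φ(-5.058) = 0.8725 + 0.0000 = 0.8725.

Power ≈ 0.873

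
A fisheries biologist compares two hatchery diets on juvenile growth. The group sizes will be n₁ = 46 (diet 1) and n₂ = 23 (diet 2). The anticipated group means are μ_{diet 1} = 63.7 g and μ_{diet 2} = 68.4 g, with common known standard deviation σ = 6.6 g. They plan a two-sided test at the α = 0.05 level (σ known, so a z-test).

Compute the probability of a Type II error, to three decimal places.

Standardized effect: d = |μ_{diet 1} − μ_{diet 2}| / σ = |63.7 − 68.4| / 6.6 = 0.7121
Noncentrality parameter: δ = d / √(1/n₁ + 1/n₂) = 0.7121 / √(1/46 + 1/23) = 2.7885
Two-sided α = 0.05 → critical value z_{0.025} = 1.960.
Power = Φ(δ − 1.960) + Φ(−δ − 1.960) = Φ(0.829) + Φ(-4.748) = 0.7963 + 0.0000 = 0.7963.
Type II error: β = 1 − power = 1 − 0.7963 = 0.2037.

β ≈ 0.204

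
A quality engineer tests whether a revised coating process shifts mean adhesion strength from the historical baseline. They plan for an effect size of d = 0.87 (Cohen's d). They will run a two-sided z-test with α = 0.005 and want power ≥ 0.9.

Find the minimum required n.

n = 23

Set Φ(δ − 2.807) = 0.9; then δ − 2.807 = Φ⁻¹(0.9) = 1.282, giving δ = 4.089.
(The Φ(−δ − z_{α/2}) term is vanishingly small for δ > 0 and is dropped in the standard sample-size formula.)
δ = d·√n ⇒ n = (δ/d)² = (4.089 / 0.87)² = 22.09.
Rounding up, n = 23.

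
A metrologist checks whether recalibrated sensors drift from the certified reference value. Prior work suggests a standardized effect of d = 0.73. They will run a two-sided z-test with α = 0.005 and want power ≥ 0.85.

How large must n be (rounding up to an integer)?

For power 0.85 need Φ(δ − z_{0.0025}) = 0.85, so δ = z_{0.0025} + z_{0.15} = 2.807 + 1.036 = 3.843.
(Ignoring the negligible lower-tail rejection probability gives the usual closed-form inversion.)
δ = d·√n ⇒ n = (δ/d)² = (3.843 / 0.73)² = 27.72.
Round up to the next whole unit.

n = 28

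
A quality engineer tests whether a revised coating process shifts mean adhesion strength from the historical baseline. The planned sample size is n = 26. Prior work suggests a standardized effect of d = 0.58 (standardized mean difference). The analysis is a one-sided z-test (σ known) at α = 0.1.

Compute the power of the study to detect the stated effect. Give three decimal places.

Power ≈ 0.953

Noncentrality parameter: δ = d·√n = 0.58 × √26 = 2.9574
Critical value for a one-sided test at α = 0.1: z_α = 1.282.
Power = P(Z > 1.282 − δ) = Φ(1.676) = 0.9531.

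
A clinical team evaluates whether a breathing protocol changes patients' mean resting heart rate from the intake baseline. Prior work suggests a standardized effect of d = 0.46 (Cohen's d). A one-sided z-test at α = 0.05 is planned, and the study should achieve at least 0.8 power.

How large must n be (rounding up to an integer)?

For power 0.8 need Φ(δ − z_{0.05}) = 0.8, so δ = z_{0.05} + z_{0.20} = 1.645 + 0.842 = 2.486.
δ = d·√n ⇒ n = (δ/d)² = (2.486 / 0.46)² = 29.22.
Rounding up, n = 30.

n = 30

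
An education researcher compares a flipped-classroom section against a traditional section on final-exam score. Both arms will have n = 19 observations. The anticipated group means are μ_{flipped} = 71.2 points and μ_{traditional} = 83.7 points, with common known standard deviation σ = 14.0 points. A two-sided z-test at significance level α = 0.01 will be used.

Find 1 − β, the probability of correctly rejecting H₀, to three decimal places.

Standardized effect: d = |μ_{flipped} − μ_{traditional}| / σ = |71.2 − 83.7| / 14.0 = 0.8929
Noncentrality parameter: δ = d·√(n/2) = 0.8929 × √(19/2) = 2.7520
Two-sided α = 0.01 → critical value z_{0.005} = 2.576.
Power = Φ(δ − 2.576) + Φ(−δ − 2.576) = Φ(0.176) + Φ(-5.328) = 0.5699 + 0.0000 = 0.5699.

Power ≈ 0.570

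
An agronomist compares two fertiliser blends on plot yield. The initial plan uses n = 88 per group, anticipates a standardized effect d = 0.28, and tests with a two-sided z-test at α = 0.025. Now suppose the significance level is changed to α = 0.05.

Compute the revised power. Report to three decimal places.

δ = d·√(n/2) = 0.28 × √(88/2) = 1.8573 (unchanged). New critical value: z_{0.025} = 1.960.
Revised power = Φ(δ − 1.960) + Φ(−δ − 1.960) = Φ(-0.103) + Φ(-3.817) = 0.4591 + 0.0001 = 0.4592.

Power ≈ 0.459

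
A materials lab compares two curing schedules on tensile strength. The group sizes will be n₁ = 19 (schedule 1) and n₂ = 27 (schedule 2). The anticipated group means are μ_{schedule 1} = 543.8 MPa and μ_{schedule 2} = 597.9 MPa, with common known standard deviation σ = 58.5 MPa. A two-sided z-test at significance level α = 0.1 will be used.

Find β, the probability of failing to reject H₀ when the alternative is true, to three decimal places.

β ≈ 0.074

Standardized effect: d = |μ_{schedule 1} − μ_{schedule 2}| / σ = |543.8 − 597.9| / 58.5 = 0.9248
Noncentrality parameter: δ = d / √(1/n₁ + 1/n₂) = 0.9248 / √(1/19 + 1/27) = 3.0883
Critical value for a two-sided test at α = 0.1: z_{α/2} = 1.645.
Power = Φ(δ − 1.645) + Φ(−δ − 1.645) = Φ(1.443) + Φ(-4.733) = 0.9256 + 0.0000 = 0.9256.
Type II error: β = 1 − power = 1 − 0.9256 = 0.0744.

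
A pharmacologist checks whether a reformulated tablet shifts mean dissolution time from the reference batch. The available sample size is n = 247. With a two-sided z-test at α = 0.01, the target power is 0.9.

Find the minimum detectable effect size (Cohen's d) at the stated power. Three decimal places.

Need Φ(δ − 2.576) = 0.9, so δ = 2.576 + 1.282 = 3.857.
(The second rejection-region term Φ(−δ − z_{α/2}) is negligible and dropped.)
δ = d·√n ⇒ d = δ/√n = 3.857/√247 = 0.2454.

d ≈ 0.245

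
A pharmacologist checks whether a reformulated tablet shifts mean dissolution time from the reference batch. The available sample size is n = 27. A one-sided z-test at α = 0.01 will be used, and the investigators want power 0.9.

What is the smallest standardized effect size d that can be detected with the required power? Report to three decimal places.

Required noncentrality: δ = z_{0.01} + z_{0.10} = 2.326 + 1.282 = 3.608.
δ = d·√n ⇒ d = δ/√n = 3.608/√27 = 0.6943.

d ≈ 0.694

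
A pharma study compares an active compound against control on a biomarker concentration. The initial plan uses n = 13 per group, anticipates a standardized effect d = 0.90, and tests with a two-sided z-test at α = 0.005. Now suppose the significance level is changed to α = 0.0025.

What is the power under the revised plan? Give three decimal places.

Power ≈ 0.233

δ = d·√(n/2) = 0.90 × √(13/2) = 2.2946 (unchanged). New critical value: z_{0.0013} = 3.023.
Revised power = Φ(δ − 3.023) + Φ(−δ − 3.023) = Φ(-0.729) + Φ(-5.318) = 0.2331 + 0.0000 = 0.2331.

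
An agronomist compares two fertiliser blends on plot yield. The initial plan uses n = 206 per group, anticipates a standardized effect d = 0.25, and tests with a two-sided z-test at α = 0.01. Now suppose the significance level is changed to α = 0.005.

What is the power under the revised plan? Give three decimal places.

Power ≈ 0.394

δ = d·√(n/2) = 0.25 × √(206/2) = 2.5372 (unchanged). New critical value: z_{0.0025} = 2.807.
Revised power = Φ(δ − 2.807) + Φ(−δ − 2.807) = Φ(-0.270) + Φ(-5.344) = 0.3937 + 0.0000 = 0.3937.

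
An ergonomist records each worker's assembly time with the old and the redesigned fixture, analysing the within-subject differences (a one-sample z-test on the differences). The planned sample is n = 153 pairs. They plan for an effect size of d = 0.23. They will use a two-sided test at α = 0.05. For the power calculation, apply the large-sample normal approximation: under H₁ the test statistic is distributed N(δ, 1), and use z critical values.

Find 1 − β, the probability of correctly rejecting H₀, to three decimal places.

Power ≈ 0.812

Noncentrality parameter: δ = d·√n = 0.23 × √153 = 2.8449
Critical value for a two-sided test at α = 0.05: z_{α/2} = 1.960.
Power = Φ(δ − 1.960) + Φ(−δ − 1.960) = Φ(0.885) + Φ(-4.805) = 0.8119 + 0.0000 = 0.8119.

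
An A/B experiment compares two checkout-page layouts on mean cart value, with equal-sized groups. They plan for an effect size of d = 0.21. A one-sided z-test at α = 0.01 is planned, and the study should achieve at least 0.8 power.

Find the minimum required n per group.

n = 456 per group

Set Φ(δ − 2.326) = 0.8; then δ − 2.326 = Φ⁻¹(0.8) = 0.842, giving δ = 3.168.
δ = d·√(n/2) ⇒ n = 2(δ/d)² = 2 × (3.168 / 0.21)² = 455.15.
Round up to the next whole unit.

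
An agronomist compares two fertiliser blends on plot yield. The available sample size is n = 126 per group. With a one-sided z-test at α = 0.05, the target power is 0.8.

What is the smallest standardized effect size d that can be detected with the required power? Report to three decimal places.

Required noncentrality: δ = z_{0.05} + z_{0.20} = 1.645 + 0.842 = 2.486.
δ = d·√(n/2) ⇒ d = δ/√(n/2) = 2.486/√(126/2) = 0.3133.

d ≈ 0.313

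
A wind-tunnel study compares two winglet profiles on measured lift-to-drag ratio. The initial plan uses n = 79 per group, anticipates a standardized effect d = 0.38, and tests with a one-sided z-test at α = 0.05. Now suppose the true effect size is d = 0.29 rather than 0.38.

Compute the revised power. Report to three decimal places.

Power ≈ 0.571

With d = 0.29: δ = d·√(n/2) = 0.29 × √(79/2) = 1.8226. Critical value z_{0.05} = 1.645.
Revised power = P(Z > 1.645 − δ) = Φ(0.178) = 0.5705.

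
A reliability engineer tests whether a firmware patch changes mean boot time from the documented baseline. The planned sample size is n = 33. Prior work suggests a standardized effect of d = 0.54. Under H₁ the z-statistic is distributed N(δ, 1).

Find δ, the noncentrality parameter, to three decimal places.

δ ≈ 3.102

δ = d·√n = 0.54 × √33 = 3.1021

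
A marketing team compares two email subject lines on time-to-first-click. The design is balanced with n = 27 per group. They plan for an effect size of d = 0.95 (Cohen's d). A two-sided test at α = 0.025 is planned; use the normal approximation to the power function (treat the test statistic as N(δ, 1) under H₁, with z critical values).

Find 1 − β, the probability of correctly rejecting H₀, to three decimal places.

Noncentrality parameter: δ = d·√(n/2) = 0.95 × √(27/2) = 3.4905
Critical value for a two-sided test at α = 0.025: z_{α/2} = 2.241.
Power = Φ(δ − 2.241) + Φ(−δ − 2.241) = Φ(1.249) + Φ(-5.732) = 0.8942 + 0.0000 = 0.8942.

Power ≈ 0.894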